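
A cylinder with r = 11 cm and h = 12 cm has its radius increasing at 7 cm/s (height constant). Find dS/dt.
476π cm²/s

S = 2πrh + 2πr² (lateral + bases)
dS/dt = (2πh + 4πr)·dr/dt = (2π·12 + 4π·11)·7
= 476π cm²/s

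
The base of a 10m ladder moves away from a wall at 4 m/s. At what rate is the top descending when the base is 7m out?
28√51/51 ≈ 3.921 m/s

x² + y² = 10²
2x·dx/dt + 2y·dy/dt = 0
dy/dt = -x/y · dx/dt = -7/√51 · 4 = -28√51/51 m/s
The top is descending at 28√51/51 ≈ 3.921 m/s.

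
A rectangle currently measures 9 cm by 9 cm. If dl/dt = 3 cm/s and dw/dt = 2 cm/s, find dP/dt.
10 cm/s

P = 2(l + w)
dP/dt = 2(dl/dt + dw/dt) = 2(3 + 2) = 10 cm/s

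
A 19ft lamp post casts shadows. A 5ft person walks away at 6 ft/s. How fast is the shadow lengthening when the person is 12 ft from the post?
15/7 ft/s

By similar triangles: 19/(x+s) = 5/s
Solving: s = 5x/14
ds/dt = 5/14 · dx/dt = 5/14 · 6 = 15/7 ft/s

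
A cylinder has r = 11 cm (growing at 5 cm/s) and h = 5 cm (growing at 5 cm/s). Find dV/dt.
1155π cm³/s

V = πr²h
dV/dt = 2πrh·dr/dt + πr²·dh/dt
= 2π(11)(5)(5) + π(11)²(5)
= 1155π cm³/s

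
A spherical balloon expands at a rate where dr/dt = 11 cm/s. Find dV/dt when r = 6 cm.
1584π cm³/s

V = (4/3)πr³
dV/dt = dV/dr · dr/dt = 4πr² · 11
At r = 6: dV/dt = 1584π cm³/s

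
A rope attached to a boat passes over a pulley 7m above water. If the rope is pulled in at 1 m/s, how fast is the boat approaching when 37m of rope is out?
37√330/660 ≈ 1.018 m/s

rope² = x² + 7²
x = √(37² - 7²) = 2√330
dx/dt = (rope/x) · d(rope)/dt = (37/(2√330)) · (-1) = -37√330/660 m/s
The boat approaches at 37√330/660 ≈ 1.018 m/s.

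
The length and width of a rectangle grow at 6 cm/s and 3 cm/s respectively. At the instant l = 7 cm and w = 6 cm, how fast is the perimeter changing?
18 cm/s

P = 2(l + w)
dP/dt = 2(dl/dt + dw/dt) = 2(6 + 3) = 18 cm/s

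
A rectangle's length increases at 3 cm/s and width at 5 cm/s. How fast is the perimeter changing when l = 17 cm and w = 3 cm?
16 cm/s

P = 2(l + w)
dP/dt = 2(dl/dt + dw/dt) = 2(3 + 5) = 16 cm/s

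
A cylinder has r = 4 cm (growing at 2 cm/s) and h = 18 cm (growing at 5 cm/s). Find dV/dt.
368π cm³/s

V = πr²h
dV/dt = 2πrh·dr/dt + πr²·dh/dt
= 2π(4)(18)(2) + π(4)²(5)
= 368π cm³/s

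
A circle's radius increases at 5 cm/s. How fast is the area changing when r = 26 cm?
260π cm²/s

A = πr²
dA/dt = 2πr · dr/dt = 2π(26)(5) = 260π cm²/s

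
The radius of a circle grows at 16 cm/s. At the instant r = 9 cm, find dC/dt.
32π cm/s

C = 2πr
dC/dt = 2π · dr/dt = 2π · 16 = 32π cm/s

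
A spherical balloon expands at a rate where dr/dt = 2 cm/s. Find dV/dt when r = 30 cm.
7200π cm³/s

V = (4/3)πr³
dV/dt = dV/dr · dr/dt = 4πr² · 2
At r = 30: dV/dt = 7200π cm³/s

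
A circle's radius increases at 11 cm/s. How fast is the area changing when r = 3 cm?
66π cm²/s

A = πr²
dA/dt = 2πr · dr/dt = 2π(3)(11) = 66π cm²/s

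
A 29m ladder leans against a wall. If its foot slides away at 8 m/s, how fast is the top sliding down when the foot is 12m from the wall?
96√697/697 ≈ 3.636 m/s

x² + y² = 29²
2x·dx/dt + 2y·dy/dt = 0
dy/dt = -x/y · dx/dt = -12/√697 · 8 = -96√697/697 m/s
The top is descending at 96√697/697 ≈ 3.636 m/s.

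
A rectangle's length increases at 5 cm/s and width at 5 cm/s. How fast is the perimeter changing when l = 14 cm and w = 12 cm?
20 cm/s

P = 2(l + w)
dP/dt = 2(dl/dt + dw/dt) = 2(5 + 5) = 20 cm/s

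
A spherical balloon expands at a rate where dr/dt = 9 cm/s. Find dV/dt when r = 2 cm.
144π cm³/s

V = (4/3)πr³
dV/dt = dV/dr · dr/dt = 4πr² · 9
At r = 2: dV/dt = 144π cm³/s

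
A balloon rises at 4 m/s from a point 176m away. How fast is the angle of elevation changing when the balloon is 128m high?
0.014865 rad/s

tan(θ) = y/176
sec²(θ) · dθ/dt = (1/176) · dy/dt
dθ/dt = cos²(θ)/176 · 4 = 176/(176² + 128²) · 4
dθ/dt = 0.014865 rad/s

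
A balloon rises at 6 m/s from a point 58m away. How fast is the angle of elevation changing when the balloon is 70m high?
0.04211 rad/s

tan(θ) = y/58
sec²(θ) · dθ/dt = (1/58) · dy/dt
dθ/dt = cos²(θ)/58 · 6 = 58/(58² + 70²) · 6
dθ/dt = 0.04211 rad/s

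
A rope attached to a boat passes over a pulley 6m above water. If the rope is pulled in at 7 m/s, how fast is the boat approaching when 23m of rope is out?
161√493/493 ≈ 7.251 m/s

rope² = x² + 6²
x = √(23² - 6²) = √493
dx/dt = (rope/x) · d(rope)/dt = (23/√493) · (-7) = -161√493/493 m/s
The boat approaches at 161√493/493 ≈ 7.251 m/s.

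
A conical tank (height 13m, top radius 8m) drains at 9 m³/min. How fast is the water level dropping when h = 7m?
1521/(3136π) ≈ 0.1544 m/min

r/h = 8/13, so r = (8/13)h
V = (1/3)πr²h = (1/3)π((8/13)h)²h = (64/507)πh³
dV/dh = (64/169)πh²
dh/dt = (dV/dt)/(dV/dh) = -9/((64/169)π·7²) = -1521/(3136π) m/min
The level is dropping at 1521/(3136π) ≈ 0.1544 m/min.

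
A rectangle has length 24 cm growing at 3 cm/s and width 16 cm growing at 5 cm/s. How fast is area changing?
168 cm²/s

A = lw
dA/dt = w·dl/dt + l·dw/dt = 16·3 + 24·5 = 168 cm²/s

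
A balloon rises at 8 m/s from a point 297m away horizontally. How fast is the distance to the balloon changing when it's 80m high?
640√94609/94609 ≈ 2.081 m/s

z² = 297² + y²
z = √(297² + 80²) = √94609
dz/dt = y/z · dy/dt = 80/√94609 · 8 = 640√94609/94609 ≈ 2.081 m/s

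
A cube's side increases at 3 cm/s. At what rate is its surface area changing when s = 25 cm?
900 cm²/s

A = 6s²
dA/dt = 12s · ds/dt = 12·25·3 = 900 cm²/s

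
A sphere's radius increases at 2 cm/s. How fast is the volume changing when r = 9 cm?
648π cm³/s

V = (4/3)πr³
dV/dt = dV/dr · dr/dt = 4πr² · 2
At r = 9: dV/dt = 648π cm³/s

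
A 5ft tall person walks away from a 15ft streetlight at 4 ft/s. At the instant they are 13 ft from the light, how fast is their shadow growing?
2 ft/s

By similar triangles: 15/(x+s) = 5/s
Solving: s = 5x/10
ds/dt = 5/10 · dx/dt = 1/2 · 4 = 2 ft/s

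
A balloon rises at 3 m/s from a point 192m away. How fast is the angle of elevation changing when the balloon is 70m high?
0.013792 rad/s

tan(θ) = y/192
sec²(θ) · dθ/dt = (1/192) · dy/dt
dθ/dt = cos²(θ)/192 · 3 = 192/(192² + 70²) · 3
dθ/dt = 0.013792 rad/s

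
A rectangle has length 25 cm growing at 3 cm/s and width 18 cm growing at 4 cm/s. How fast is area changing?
154 cm²/s

A = lw
dA/dt = w·dl/dt + l·dw/dt = 18·3 + 25·4 = 154 cm²/s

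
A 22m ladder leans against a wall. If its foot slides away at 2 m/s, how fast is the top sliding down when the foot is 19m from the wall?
38√123/123 ≈ 3.426 m/s

x² + y² = 22²
2x·dx/dt + 2y·dy/dt = 0
dy/dt = -x/y · dx/dt = -19/√123 · 2 = -38√123/123 m/s
The top is descending at 38√123/123 ≈ 3.426 m/s.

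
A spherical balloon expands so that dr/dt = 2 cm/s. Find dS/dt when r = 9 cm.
144π cm²/s

S = 4πr²
dS/dt = dS/dr · dr/dt = 8πr · 2
At r = 9: dS/dt = 144π cm²/s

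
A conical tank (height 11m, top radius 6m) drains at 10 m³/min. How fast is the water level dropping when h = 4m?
605/(288π) ≈ 0.6687 m/min

r/h = 6/11, so r = (6/11)h
V = (1/3)πr²h = (1/3)π((6/11)h)²h = (12/121)πh³
dV/dh = (36/121)πh²
dh/dt = (dV/dt)/(dV/dh) = -10/((36/121)π·4²) = -605/(288π) m/min
The level is dropping at 605/(288π) ≈ 0.6687 m/min.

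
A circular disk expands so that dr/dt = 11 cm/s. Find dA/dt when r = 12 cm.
264π cm²/s

A = πr²
dA/dt = 2πr · dr/dt = 2π(12)(11) = 264π cm²/s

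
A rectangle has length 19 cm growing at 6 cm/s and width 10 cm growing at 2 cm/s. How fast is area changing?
98 cm²/s

A = lw
dA/dt = w·dl/dt + l·dw/dt = 10·6 + 19·2 = 98 cm²/s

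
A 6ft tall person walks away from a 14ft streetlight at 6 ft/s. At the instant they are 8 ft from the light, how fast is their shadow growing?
9/2 ft/s

By similar triangles: 14/(x+s) = 6/s
Solving: s = 6x/8
ds/dt = 6/8 · dx/dt = 3/4 · 6 = 9/2 ft/s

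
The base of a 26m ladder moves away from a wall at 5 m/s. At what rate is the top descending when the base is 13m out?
5√3/3 ≈ 2.887 m/s

x² + y² = 26²
2x·dx/dt + 2y·dy/dt = 0
dy/dt = -x/y · dx/dt = -13/(13√3) · 5 = -5√3/3 m/s
The top is descending at 5√3/3 ≈ 2.887 m/s.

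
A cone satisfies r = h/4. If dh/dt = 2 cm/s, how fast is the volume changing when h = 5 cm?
25π/8 cm³/s

V = (1/3)π(h/4)²h = πh³/48
dV/dt = πh²/16 · 2
At h = 5: dV/dt = 25π/8 cm³/s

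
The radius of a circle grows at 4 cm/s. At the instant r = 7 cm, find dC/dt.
8π cm/s

C = 2πr
dC/dt = 2π · dr/dt = 2π · 4 = 8π cm/s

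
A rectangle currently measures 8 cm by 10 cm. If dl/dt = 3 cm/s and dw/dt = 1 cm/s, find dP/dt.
8 cm/s

P = 2(l + w)
dP/dt = 2(dl/dt + dw/dt) = 2(3 + 1) = 8 cm/s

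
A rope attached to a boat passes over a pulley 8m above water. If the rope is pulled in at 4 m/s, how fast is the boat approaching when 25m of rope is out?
100√561/561 ≈ 4.222 m/s

rope² = x² + 8²
x = √(25² - 8²) = √561
dx/dt = (rope/x) · d(rope)/dt = (25/√561) · (-4) = -100√561/561 m/s
The boat approaches at 100√561/561 ≈ 4.222 m/s.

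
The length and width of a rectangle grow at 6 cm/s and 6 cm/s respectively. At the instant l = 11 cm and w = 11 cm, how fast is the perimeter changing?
24 cm/s

P = 2(l + w)
dP/dt = 2(dl/dt + dw/dt) = 2(6 + 6) = 24 cm/s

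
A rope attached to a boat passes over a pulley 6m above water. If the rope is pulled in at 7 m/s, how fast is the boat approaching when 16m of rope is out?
56√55/55 ≈ 7.551 m/s

rope² = x² + 6²
x = √(16² - 6²) = 2√55
dx/dt = (rope/x) · d(rope)/dt = (16/(2√55)) · (-7) = -56√55/55 m/s
The boat approaches at 56√55/55 ≈ 7.551 m/s.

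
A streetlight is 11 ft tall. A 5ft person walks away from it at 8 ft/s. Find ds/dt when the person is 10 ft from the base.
20/3 ft/s

By similar triangles: 11/(x+s) = 5/s
Solving: s = 5x/6
ds/dt = 5/6 · dx/dt = 5/6 · 8 = 20/3 ft/s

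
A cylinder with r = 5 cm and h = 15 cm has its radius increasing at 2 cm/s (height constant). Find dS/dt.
100π cm²/s

S = 2πrh + 2πr² (lateral + bases)
dS/dt = (2πh + 4πr)·dr/dt = (2π·15 + 4π·5)·2
= 100π cm²/s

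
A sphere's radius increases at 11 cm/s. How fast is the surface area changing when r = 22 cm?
1936π cm²/s

S = 4πr²
dS/dt = dS/dr · dr/dt = 8πr · 11
At r = 22: dS/dt = 1936π cm²/s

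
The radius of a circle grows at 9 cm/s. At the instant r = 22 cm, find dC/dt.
18π cm/s

C = 2πr
dC/dt = 2π · dr/dt = 2π · 9 = 18π cm/s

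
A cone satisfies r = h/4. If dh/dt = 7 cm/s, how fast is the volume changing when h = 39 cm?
10647π/16 cm³/s

V = (1/3)π(h/4)²h = πh³/48
dV/dt = πh²/16 · 7
At h = 39: dV/dt = 10647π/16 cm³/s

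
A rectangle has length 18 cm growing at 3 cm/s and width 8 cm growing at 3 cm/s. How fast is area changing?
78 cm²/s

A = lw
dA/dt = w·dl/dt + l·dw/dt = 8·3 + 18·3 = 78 cm²/s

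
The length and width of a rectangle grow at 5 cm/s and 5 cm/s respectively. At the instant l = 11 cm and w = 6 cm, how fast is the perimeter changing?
20 cm/s

P = 2(l + w)
dP/dt = 2(dl/dt + dw/dt) = 2(5 + 5) = 20 cm/s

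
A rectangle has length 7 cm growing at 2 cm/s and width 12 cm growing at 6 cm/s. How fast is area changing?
66 cm²/s

A = lw
dA/dt = w·dl/dt + l·dw/dt = 12·2 + 7·6 = 66 cm²/s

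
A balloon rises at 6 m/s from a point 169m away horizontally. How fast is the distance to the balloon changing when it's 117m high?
27√10/25 ≈ 3.415 m/s

z² = 169² + y²
z = √(169² + 117²) = 65√10
dz/dt = y/z · dy/dt = 117/(65√10) · 6 = 27√10/25 ≈ 3.415 m/s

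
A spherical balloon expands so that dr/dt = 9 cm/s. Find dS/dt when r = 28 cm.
2016π cm²/s

S = 4πr²
dS/dt = dS/dr · dr/dt = 8πr · 9
At r = 28: dS/dt = 2016π cm²/s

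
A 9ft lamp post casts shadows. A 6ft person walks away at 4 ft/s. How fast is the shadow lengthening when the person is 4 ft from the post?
8 ft/s

By similar triangles: 9/(x+s) = 6/s
Solving: s = 6x/3
ds/dt = 6/3 · dx/dt = 2 · 4 = 8 ft/s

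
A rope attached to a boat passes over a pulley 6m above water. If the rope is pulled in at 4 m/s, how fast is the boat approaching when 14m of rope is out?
7√10/5 ≈ 4.427 m/s

rope² = x² + 6²
x = √(14² - 6²) = 4√10
dx/dt = (rope/x) · d(rope)/dt = (14/(4√10)) · (-4) = -7√10/5 m/s
The boat approaches at 7√10/5 ≈ 4.427 m/s.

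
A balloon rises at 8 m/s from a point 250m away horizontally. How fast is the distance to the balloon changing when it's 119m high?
952√76661/76661 ≈ 3.438 m/s

z² = 250² + y²
z = √(250² + 119²) = √76661
dz/dt = y/z · dy/dt = 119/√76661 · 8 = 952√76661/76661 ≈ 3.438 m/s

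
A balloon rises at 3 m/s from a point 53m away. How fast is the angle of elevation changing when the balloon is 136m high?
0.007463 rad/s

tan(θ) = y/53
sec²(θ) · dθ/dt = (1/53) · dy/dt
dθ/dt = cos²(θ)/53 · 3 = 53/(53² + 136²) · 3
dθ/dt = 0.007463 rad/s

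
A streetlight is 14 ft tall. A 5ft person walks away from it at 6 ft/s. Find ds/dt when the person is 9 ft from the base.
10/3 ft/s

By similar triangles: 14/(x+s) = 5/s
Solving: s = 5x/9
ds/dt = 5/9 · dx/dt = 5/9 · 6 = 10/3 ft/s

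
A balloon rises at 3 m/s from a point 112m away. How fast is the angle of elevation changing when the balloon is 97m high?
0.015305 rad/s

tan(θ) = y/112
sec²(θ) · dθ/dt = (1/112) · dy/dt
dθ/dt = cos²(θ)/112 · 3 = 112/(112² + 97²) · 3
dθ/dt = 0.015305 rad/s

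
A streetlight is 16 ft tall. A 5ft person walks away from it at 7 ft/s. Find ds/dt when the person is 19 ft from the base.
35/11 ft/s

By similar triangles: 16/(x+s) = 5/s
Solving: s = 5x/11
ds/dt = 5/11 · dx/dt = 5/11 · 7 = 35/11 ft/s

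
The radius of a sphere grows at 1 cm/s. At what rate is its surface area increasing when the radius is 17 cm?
136π cm²/s

S = 4πr²
dS/dt = dS/dr · dr/dt = 8πr · 1
At r = 17: dS/dt = 136π cm²/s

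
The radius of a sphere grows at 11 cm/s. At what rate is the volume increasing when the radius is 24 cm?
25344π cm³/s

V = (4/3)πr³
dV/dt = dV/dr · dr/dt = 4πr² · 11
At r = 24: dV/dt = 25344π cm³/s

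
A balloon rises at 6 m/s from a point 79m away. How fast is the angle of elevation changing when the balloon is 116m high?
0.024065 rad/s

tan(θ) = y/79
sec²(θ) · dθ/dt = (1/79) · dy/dt
dθ/dt = cos²(θ)/79 · 6 = 79/(79² + 116²) · 6
dθ/dt = 0.024065 rad/s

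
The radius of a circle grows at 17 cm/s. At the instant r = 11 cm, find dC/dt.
34π cm/s

C = 2πr
dC/dt = 2π · dr/dt = 2π · 17 = 34π cm/s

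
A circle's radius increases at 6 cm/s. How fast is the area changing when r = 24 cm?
288π cm²/s

A = πr²
dA/dt = 2πr · dr/dt = 2π(24)(6) = 288π cm²/s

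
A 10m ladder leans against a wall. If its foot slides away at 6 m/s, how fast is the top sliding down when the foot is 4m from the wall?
4√21/7 ≈ 2.619 m/s

x² + y² = 10²
2x·dx/dt + 2y·dy/dt = 0
dy/dt = -x/y · dx/dt = -4/(2√21) · 6 = -4√21/7 m/s
The top is descending at 4√21/7 ≈ 2.619 m/s.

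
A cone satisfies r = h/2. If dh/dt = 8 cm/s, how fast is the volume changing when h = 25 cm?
1250π cm³/s

V = (1/3)π(h/2)²h = πh³/12
dV/dt = πh²/4 · 8
At h = 25: dV/dt = 1250π cm³/s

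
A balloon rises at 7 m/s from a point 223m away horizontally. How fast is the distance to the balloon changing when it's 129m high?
903√66370/66370 ≈ 3.505 m/s

z² = 223² + y²
z = √(223² + 129²) = √66370
dz/dt = y/z · dy/dt = 129/√66370 · 7 = 903√66370/66370 ≈ 3.505 m/s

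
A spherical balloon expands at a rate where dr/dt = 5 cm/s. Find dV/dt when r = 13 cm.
3380π cm³/s

V = (4/3)πr³
dV/dt = dV/dr · dr/dt = 4πr² · 5
At r = 13: dV/dt = 3380π cm³/s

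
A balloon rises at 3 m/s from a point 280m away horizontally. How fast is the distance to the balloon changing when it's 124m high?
93√5861/5861 ≈ 1.215 m/s

z² = 280² + y²
z = √(280² + 124²) = 4√5861
dz/dt = y/z · dy/dt = 124/(4√5861) · 3 = 93√5861/5861 ≈ 1.215 m/s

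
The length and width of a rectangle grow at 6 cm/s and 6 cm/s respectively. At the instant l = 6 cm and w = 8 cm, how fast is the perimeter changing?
24 cm/s

P = 2(l + w)
dP/dt = 2(dl/dt + dw/dt) = 2(6 + 6) = 24 cm/s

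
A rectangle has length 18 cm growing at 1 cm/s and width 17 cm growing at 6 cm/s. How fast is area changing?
125 cm²/s

A = lw
dA/dt = w·dl/dt + l·dw/dt = 17·1 + 18·6 = 125 cm²/s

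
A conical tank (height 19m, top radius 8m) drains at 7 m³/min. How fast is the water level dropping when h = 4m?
2527/(1024π) ≈ 0.7855 m/min

r/h = 8/19, so r = (8/19)h
V = (1/3)πr²h = (1/3)π((8/19)h)²h = (64/1083)πh³
dV/dh = (64/361)πh²
dh/dt = (dV/dt)/(dV/dh) = -7/((64/361)π·4²) = -2527/(1024π) m/min
The level is dropping at 2527/(1024π) ≈ 0.7855 m/min.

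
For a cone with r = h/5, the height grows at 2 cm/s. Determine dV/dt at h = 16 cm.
512π/25 cm³/s

V = (1/3)π(h/5)²h = πh³/75
dV/dt = πh²/25 · 2
At h = 16: dV/dt = 512π/25 cm³/s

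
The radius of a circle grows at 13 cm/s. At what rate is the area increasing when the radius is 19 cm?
494π cm²/s

A = πr²
dA/dt = 2πr · dr/dt = 2π(19)(13) = 494π cm²/s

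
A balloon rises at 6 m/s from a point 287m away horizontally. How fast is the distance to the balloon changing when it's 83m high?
249√89258/44629 ≈ 1.667 m/s

z² = 287² + y²
z = √(287² + 83²) = √89258
dz/dt = y/z · dy/dt = 83/√89258 · 6 = 249√89258/44629 ≈ 1.667 m/s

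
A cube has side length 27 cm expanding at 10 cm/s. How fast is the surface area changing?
3240 cm²/s

A = 6s²
dA/dt = 12s · ds/dt = 12·27·10 = 3240 cm²/s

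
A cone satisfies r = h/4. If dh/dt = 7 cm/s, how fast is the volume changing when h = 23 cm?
3703π/16 cm³/s

V = (1/3)π(h/4)²h = πh³/48
dV/dt = πh²/16 · 7
At h = 23: dV/dt = 3703π/16 cm³/s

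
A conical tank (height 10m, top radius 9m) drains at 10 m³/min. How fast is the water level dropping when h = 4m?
125/(162π) ≈ 0.2456 m/min

r/h = 9/10, so r = (9/10)h
V = (1/3)πr²h = (1/3)π((9/10)h)²h = (27/100)πh³
dV/dh = (81/100)πh²
dh/dt = (dV/dt)/(dV/dh) = -10/((81/100)π·4²) = -125/(162π) m/min
The level is dropping at 125/(162π) ≈ 0.2456 m/min.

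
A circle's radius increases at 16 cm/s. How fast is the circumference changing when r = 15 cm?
32π cm/s

C = 2πr
dC/dt = 2π · dr/dt = 2π · 16 = 32π cm/s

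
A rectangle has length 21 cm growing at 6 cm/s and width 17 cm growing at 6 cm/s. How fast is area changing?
228 cm²/s

A = lw
dA/dt = w·dl/dt + l·dw/dt = 17·6 + 21·6 = 228 cm²/s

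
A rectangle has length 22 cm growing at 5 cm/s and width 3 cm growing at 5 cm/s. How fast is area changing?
125 cm²/s

A = lw
dA/dt = w·dl/dt + l·dw/dt = 3·5 + 22·5 = 125 cm²/s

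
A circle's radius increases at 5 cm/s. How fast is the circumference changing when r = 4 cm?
10π cm/s

C = 2πr
dC/dt = 2π · dr/dt = 2π · 5 = 10π cm/s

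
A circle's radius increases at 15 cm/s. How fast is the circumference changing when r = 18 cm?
30π cm/s

C = 2πr
dC/dt = 2π · dr/dt = 2π · 15 = 30π cm/s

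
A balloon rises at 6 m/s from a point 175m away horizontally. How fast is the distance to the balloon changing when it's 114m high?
684√43621/43621 ≈ 3.275 m/s

z² = 175² + y²
z = √(175² + 114²) = √43621
dz/dt = y/z · dy/dt = 114/√43621 · 6 = 684√43621/43621 ≈ 3.275 m/s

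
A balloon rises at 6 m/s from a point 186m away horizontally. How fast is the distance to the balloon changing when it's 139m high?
834√53917/53917 ≈ 3.592 m/s

z² = 186² + y²
z = √(186² + 139²) = √53917
dz/dt = y/z · dy/dt = 139/√53917 · 6 = 834√53917/53917 ≈ 3.592 m/s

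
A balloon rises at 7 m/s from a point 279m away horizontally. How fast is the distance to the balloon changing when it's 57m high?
133√9010/9010 ≈ 1.401 m/s

z² = 279² + y²
z = √(279² + 57²) = 3√9010
dz/dt = y/z · dy/dt = 57/(3√9010) · 7 = 133√9010/9010 ≈ 1.401 m/s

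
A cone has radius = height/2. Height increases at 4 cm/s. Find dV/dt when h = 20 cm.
400π cm³/s

V = (1/3)π(h/2)²h = πh³/12
dV/dt = πh²/4 · 4
At h = 20: dV/dt = 400π cm³/s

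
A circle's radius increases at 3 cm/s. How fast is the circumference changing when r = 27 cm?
6π cm/s

C = 2πr
dC/dt = 2π · dr/dt = 2π · 3 = 6π cm/s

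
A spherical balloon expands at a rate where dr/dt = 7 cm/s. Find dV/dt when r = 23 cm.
14812π cm³/s

V = (4/3)πr³
dV/dt = dV/dr · dr/dt = 4πr² · 7
At r = 23: dV/dt = 14812π cm³/s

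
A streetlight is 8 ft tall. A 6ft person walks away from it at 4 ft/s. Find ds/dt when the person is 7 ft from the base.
12 ft/s

By similar triangles: 8/(x+s) = 6/s
Solving: s = 6x/2
ds/dt = 6/2 · dx/dt = 3 · 4 = 12 ft/s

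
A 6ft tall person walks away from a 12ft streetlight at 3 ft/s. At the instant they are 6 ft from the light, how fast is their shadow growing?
3 ft/s

By similar triangles: 12/(x+s) = 6/s
Solving: s = 6x/6
ds/dt = 6/6 · dx/dt = 1 · 3 = 3 ft/s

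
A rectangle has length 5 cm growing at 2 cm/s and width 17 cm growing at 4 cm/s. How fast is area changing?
54 cm²/s

A = lw
dA/dt = w·dl/dt + l·dw/dt = 17·2 + 5·4 = 54 cm²/s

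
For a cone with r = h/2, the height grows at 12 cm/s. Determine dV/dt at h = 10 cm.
300π cm³/s

V = (1/3)π(h/2)²h = πh³/12
dV/dt = πh²/4 · 12
At h = 10: dV/dt = 300π cm³/s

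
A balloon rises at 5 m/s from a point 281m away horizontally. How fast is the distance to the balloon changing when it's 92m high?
92√3497/3497 ≈ 1.556 m/s

z² = 281² + y²
z = √(281² + 92²) = 5√3497
dz/dt = y/z · dy/dt = 92/(5√3497) · 5 = 92√3497/3497 ≈ 1.556 m/s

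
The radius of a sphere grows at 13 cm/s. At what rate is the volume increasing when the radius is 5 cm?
1300π cm³/s

V = (4/3)πr³
dV/dt = dV/dr · dr/dt = 4πr² · 13
At r = 5: dV/dt = 1300π cm³/s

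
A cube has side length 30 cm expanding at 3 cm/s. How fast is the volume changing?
8100 cm³/s

V = s³
dV/dt = 3s² · ds/dt = 3·30²·3 = 8100 cm³/s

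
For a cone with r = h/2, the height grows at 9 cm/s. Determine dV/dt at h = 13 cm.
1521π/4 cm³/s

V = (1/3)π(h/2)²h = πh³/12
dV/dt = πh²/4 · 9
At h = 13: dV/dt = 1521π/4 cm³/s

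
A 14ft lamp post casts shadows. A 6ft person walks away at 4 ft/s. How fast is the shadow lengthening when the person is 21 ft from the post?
3 ft/s

By similar triangles: 14/(x+s) = 6/s
Solving: s = 6x/8
ds/dt = 6/8 · dx/dt = 3/4 · 4 = 3 ft/s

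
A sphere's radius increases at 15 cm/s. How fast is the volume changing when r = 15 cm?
13500π cm³/s

V = (4/3)πr³
dV/dt = dV/dr · dr/dt = 4πr² · 15
At r = 15: dV/dt = 13500π cm³/s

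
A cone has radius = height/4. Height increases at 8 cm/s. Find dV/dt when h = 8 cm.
32π cm³/s

V = (1/3)π(h/4)²h = πh³/48
dV/dt = πh²/16 · 8
At h = 8: dV/dt = 32π cm³/s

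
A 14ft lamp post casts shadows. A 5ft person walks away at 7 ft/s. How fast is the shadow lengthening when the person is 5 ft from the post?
35/9 ft/s

By similar triangles: 14/(x+s) = 5/s
Solving: s = 5x/9
ds/dt = 5/9 · dx/dt = 5/9 · 7 = 35/9 ft/s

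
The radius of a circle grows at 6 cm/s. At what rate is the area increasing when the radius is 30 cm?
360π cm²/s

A = πr²
dA/dt = 2πr · dr/dt = 2π(30)(6) = 360π cm²/s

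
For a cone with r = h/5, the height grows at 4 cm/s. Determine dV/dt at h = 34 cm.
4624π/25 cm³/s

V = (1/3)π(h/5)²h = πh³/75
dV/dt = πh²/25 · 4
At h = 34: dV/dt = 4624π/25 cm³/s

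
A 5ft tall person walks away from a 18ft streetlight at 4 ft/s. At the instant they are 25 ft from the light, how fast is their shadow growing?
20/13 ft/s

By similar triangles: 18/(x+s) = 5/s
Solving: s = 5x/13
ds/dt = 5/13 · dx/dt = 5/13 · 4 = 20/13 ft/s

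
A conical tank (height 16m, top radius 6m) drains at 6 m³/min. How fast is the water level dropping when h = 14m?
32/(147π) ≈ 0.06929 m/min

r/h = 6/16, so r = (3/8)h
V = (1/3)πr²h = (1/3)π((3/8)h)²h = (3/64)πh³
dV/dh = (9/64)πh²
dh/dt = (dV/dt)/(dV/dh) = -6/((9/64)π·14²) = -32/(147π) m/min
The level is dropping at 32/(147π) ≈ 0.06929 m/min.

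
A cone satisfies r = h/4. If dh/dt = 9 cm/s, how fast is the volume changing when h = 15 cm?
2025π/16 cm³/s

V = (1/3)π(h/4)²h = πh³/48
dV/dt = πh²/16 · 9
At h = 15: dV/dt = 2025π/16 cm³/s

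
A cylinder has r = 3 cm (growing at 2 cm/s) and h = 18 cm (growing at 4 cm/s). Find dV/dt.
252π cm³/s

V = πr²h
dV/dt = 2πrh·dr/dt + πr²·dh/dt
= 2π(3)(18)(2) + π(3)²(4)
= 252π cm³/s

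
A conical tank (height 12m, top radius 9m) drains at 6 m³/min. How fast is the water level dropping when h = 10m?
8/(75π) ≈ 0.03395 m/min

r/h = 9/12, so r = (3/4)h
V = (1/3)πr²h = (1/3)π((3/4)h)²h = (3/16)πh³
dV/dh = (9/16)πh²
dh/dt = (dV/dt)/(dV/dh) = -6/((9/16)π·10²) = -8/(75π) m/min
The level is dropping at 8/(75π) ≈ 0.03395 m/min.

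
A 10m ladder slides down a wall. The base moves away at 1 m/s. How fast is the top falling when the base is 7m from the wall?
7√51/51 ≈ 0.9802 m/s

x² + y² = 10²
2x·dx/dt + 2y·dy/dt = 0
dy/dt = -x/y · dx/dt = -7/√51 · 1 = -7√51/51 m/s
The top is descending at 7√51/51 ≈ 0.9802 m/s.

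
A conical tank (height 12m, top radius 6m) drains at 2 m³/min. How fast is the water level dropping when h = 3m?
8/(9π) ≈ 0.2829 m/min

r/h = 6/12, so r = (1/2)h
V = (1/3)πr²h = (1/3)π((1/2)h)²h = (1/12)πh³
dV/dh = (1/4)πh²
dh/dt = (dV/dt)/(dV/dh) = -2/((1/4)π·3²) = -8/(9π) m/min
The level is dropping at 8/(9π) ≈ 0.2829 m/min.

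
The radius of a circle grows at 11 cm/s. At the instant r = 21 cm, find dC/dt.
22π cm/s

C = 2πr
dC/dt = 2π · dr/dt = 2π · 11 = 22π cm/s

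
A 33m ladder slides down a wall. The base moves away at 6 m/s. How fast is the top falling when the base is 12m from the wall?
8√105/35 ≈ 2.342 m/s

x² + y² = 33²
2x·dx/dt + 2y·dy/dt = 0
dy/dt = -x/y · dx/dt = -12/(3√105) · 6 = -8√105/35 m/s
The top is descending at 8√105/35 ≈ 2.342 m/s.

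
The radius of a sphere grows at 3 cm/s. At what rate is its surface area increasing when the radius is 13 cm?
312π cm²/s

S = 4πr²
dS/dt = dS/dr · dr/dt = 8πr · 3
At r = 13: dS/dt = 312π cm²/s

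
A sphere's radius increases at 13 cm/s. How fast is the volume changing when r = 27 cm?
37908π cm³/s

V = (4/3)πr³
dV/dt = dV/dr · dr/dt = 4πr² · 13
At r = 27: dV/dt = 37908π cm³/s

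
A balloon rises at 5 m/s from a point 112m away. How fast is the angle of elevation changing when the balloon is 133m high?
0.018523 rad/s

tan(θ) = y/112
sec²(θ) · dθ/dt = (1/112) · dy/dt
dθ/dt = cos²(θ)/112 · 5 = 112/(112² + 133²) · 5
dθ/dt = 0.018523 rad/s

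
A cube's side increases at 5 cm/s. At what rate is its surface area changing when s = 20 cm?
1200 cm²/s

A = 6s²
dA/dt = 12s · ds/dt = 12·20·5 = 1200 cm²/s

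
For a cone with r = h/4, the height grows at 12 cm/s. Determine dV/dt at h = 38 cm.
1083π cm³/s

V = (1/3)π(h/4)²h = πh³/48
dV/dt = πh²/16 · 12
At h = 38: dV/dt = 1083π cm³/s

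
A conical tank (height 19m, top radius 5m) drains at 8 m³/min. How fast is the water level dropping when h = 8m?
361/(200π) ≈ 0.5745 m/min

r/h = 5/19, so r = (5/19)h
V = (1/3)πr²h = (1/3)π((5/19)h)²h = (25/1083)πh³
dV/dh = (25/361)πh²
dh/dt = (dV/dt)/(dV/dh) = -8/((25/361)π·8²) = -361/(200π) m/min
The level is dropping at 361/(200π) ≈ 0.5745 m/min.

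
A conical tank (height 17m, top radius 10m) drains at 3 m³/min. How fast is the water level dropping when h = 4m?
867/(1600π) ≈ 0.1725 m/min

r/h = 10/17, so r = (10/17)h
V = (1/3)πr²h = (1/3)π((10/17)h)²h = (100/867)πh³
dV/dh = (100/289)πh²
dh/dt = (dV/dt)/(dV/dh) = -3/((100/289)π·4²) = -867/(1600π) m/min
The level is dropping at 867/(1600π) ≈ 0.1725 m/min.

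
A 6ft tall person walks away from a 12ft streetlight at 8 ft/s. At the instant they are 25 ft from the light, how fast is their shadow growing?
8 ft/s

By similar triangles: 12/(x+s) = 6/s
Solving: s = 6x/6
ds/dt = 6/6 · dx/dt = 1 · 8 = 8 ft/s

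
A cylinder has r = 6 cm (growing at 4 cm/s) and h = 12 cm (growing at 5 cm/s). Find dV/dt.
756π cm³/s

V = πr²h
dV/dt = 2πrh·dr/dt + πr²·dh/dt
= 2π(6)(12)(4) + π(6)²(5)
= 756π cm³/s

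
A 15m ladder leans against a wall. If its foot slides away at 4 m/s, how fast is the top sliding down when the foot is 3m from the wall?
√6/3 ≈ 0.8165 m/s

x² + y² = 15²
2x·dx/dt + 2y·dy/dt = 0
dy/dt = -x/y · dx/dt = -3/(6√6) · 4 = -√6/3 m/s
The top is descending at √6/3 ≈ 0.8165 m/s.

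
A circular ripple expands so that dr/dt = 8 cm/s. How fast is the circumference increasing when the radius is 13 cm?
16π cm/s

C = 2πr
dC/dt = 2π · dr/dt = 2π · 8 = 16π cm/s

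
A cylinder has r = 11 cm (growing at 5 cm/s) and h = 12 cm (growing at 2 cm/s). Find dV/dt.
1562π cm³/s

V = πr²h
dV/dt = 2πrh·dr/dt + πr²·dh/dt
= 2π(11)(12)(5) + π(11)²(2)
= 1562π cm³/s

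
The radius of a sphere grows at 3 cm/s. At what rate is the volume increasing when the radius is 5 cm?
300π cm³/s

V = (4/3)πr³
dV/dt = dV/dr · dr/dt = 4πr² · 3
At r = 5: dV/dt = 300π cm³/s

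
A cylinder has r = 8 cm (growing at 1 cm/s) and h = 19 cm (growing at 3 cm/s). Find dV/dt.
496π cm³/s

V = πr²h
dV/dt = 2πrh·dr/dt + πr²·dh/dt
= 2π(8)(19)(1) + π(8)²(3)
= 496π cm³/s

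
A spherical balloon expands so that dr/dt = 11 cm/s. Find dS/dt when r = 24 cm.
2112π cm²/s

S = 4πr²
dS/dt = dS/dr · dr/dt = 8πr · 11
At r = 24: dS/dt = 2112π cm²/s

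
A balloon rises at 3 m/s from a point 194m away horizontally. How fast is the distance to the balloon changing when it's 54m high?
81√10138/10138 ≈ 0.8045 m/s

z² = 194² + y²
z = √(194² + 54²) = 2√10138
dz/dt = y/z · dy/dt = 54/(2√10138) · 3 = 81√10138/10138 ≈ 0.8045 m/s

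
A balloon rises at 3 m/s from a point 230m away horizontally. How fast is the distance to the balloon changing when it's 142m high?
213√18266/18266 ≈ 1.576 m/s

z² = 230² + y²
z = √(230² + 142²) = 2√18266
dz/dt = y/z · dy/dt = 142/(2√18266) · 3 = 213√18266/18266 ≈ 1.576 m/s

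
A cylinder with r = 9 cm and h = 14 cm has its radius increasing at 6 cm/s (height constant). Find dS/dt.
384π cm²/s

S = 2πrh + 2πr² (lateral + bases)
dS/dt = (2πh + 4πr)·dr/dt = (2π·14 + 4π·9)·6
= 384π cm²/s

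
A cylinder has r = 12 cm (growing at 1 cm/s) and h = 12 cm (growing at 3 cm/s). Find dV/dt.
720π cm³/s

V = πr²h
dV/dt = 2πrh·dr/dt + πr²·dh/dt
= 2π(12)(12)(1) + π(12)²(3)
= 720π cm³/s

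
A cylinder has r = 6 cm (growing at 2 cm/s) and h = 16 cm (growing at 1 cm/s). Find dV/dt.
420π cm³/s

V = πr²h
dV/dt = 2πrh·dr/dt + πr²·dh/dt
= 2π(6)(16)(2) + π(6)²(1)
= 420π cm³/s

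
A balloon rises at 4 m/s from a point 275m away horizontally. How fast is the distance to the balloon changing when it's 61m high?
122√79346/39673 ≈ 0.8662 m/s

z² = 275² + y²
z = √(275² + 61²) = √79346
dz/dt = y/z · dy/dt = 61/√79346 · 4 = 122√79346/39673 ≈ 0.8662 m/s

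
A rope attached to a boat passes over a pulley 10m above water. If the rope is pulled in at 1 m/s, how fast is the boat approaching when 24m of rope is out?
12√119/119 ≈ 1.1 m/s

rope² = x² + 10²
x = √(24² - 10²) = 2√119
dx/dt = (rope/x) · d(rope)/dt = (24/(2√119)) · (-1) = -12√119/119 m/s
The boat approaches at 12√119/119 ≈ 1.1 m/s.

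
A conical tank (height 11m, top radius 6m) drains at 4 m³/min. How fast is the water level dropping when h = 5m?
121/(225π) ≈ 0.1712 m/min

r/h = 6/11, so r = (6/11)h
V = (1/3)πr²h = (1/3)π((6/11)h)²h = (12/121)πh³
dV/dh = (36/121)πh²
dh/dt = (dV/dt)/(dV/dh) = -4/((36/121)π·5²) = -121/(225π) m/min
The level is dropping at 121/(225π) ≈ 0.1712 m/min.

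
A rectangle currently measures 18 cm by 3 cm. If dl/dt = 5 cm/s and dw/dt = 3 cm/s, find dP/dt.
16 cm/s

P = 2(l + w)
dP/dt = 2(dl/dt + dw/dt) = 2(5 + 3) = 16 cm/s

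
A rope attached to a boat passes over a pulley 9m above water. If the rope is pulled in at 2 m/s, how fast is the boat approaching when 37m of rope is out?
37√322/322 ≈ 2.062 m/s

rope² = x² + 9²
x = √(37² - 9²) = 2√322
dx/dt = (rope/x) · d(rope)/dt = (37/(2√322)) · (-2) = -37√322/322 m/s
The boat approaches at 37√322/322 ≈ 2.062 m/s.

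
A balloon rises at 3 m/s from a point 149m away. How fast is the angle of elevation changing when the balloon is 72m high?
0.016323 rad/s

tan(θ) = y/149
sec²(θ) · dθ/dt = (1/149) · dy/dt
dθ/dt = cos²(θ)/149 · 3 = 149/(149² + 72²) · 3
dθ/dt = 0.016323 rad/s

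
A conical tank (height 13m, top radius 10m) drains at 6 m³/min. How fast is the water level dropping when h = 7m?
507/(2450π) ≈ 0.06587 m/min

r/h = 10/13, so r = (10/13)h
V = (1/3)πr²h = (1/3)π((10/13)h)²h = (100/507)πh³
dV/dh = (100/169)πh²
dh/dt = (dV/dt)/(dV/dh) = -6/((100/169)π·7²) = -507/(2450π) m/min
The level is dropping at 507/(2450π) ≈ 0.06587 m/min.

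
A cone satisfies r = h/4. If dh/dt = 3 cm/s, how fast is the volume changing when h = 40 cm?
300π cm³/s

V = (1/3)π(h/4)²h = πh³/48
dV/dt = πh²/16 · 3
At h = 40: dV/dt = 300π cm³/s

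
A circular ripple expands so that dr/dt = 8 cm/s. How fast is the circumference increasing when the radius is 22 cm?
16π cm/s

C = 2πr
dC/dt = 2π · dr/dt = 2π · 8 = 16π cm/s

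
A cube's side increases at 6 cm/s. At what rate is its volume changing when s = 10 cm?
1800 cm³/s

V = s³
dV/dt = 3s² · ds/dt = 3·10²·6 = 1800 cm³/s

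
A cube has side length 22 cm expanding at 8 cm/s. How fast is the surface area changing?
2112 cm²/s

A = 6s²
dA/dt = 12s · ds/dt = 12·22·8 = 2112 cm²/s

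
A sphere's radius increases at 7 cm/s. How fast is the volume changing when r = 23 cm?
14812π cm³/s

V = (4/3)πr³
dV/dt = dV/dr · dr/dt = 4πr² · 7
At r = 23: dV/dt = 14812π cm³/s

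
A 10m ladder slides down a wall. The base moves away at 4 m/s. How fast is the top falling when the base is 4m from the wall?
8√21/21 ≈ 1.746 m/s

x² + y² = 10²
2x·dx/dt + 2y·dy/dt = 0
dy/dt = -x/y · dx/dt = -4/(2√21) · 4 = -8√21/21 m/s
The top is descending at 8√21/21 ≈ 1.746 m/s.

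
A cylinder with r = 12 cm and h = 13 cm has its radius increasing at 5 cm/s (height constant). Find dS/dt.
370π cm²/s

S = 2πrh + 2πr² (lateral + bases)
dS/dt = (2πh + 4πr)·dr/dt = (2π·13 + 4π·12)·5
= 370π cm²/s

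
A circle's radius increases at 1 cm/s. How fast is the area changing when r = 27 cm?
54π cm²/s

A = πr²
dA/dt = 2πr · dr/dt = 2π(27)(1) = 54π cm²/s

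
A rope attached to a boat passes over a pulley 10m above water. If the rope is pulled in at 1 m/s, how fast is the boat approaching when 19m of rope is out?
19√29/87 ≈ 1.176 m/s

rope² = x² + 10²
x = √(19² - 10²) = 3√29
dx/dt = (rope/x) · d(rope)/dt = (19/(3√29)) · (-1) = -19√29/87 m/s
The boat approaches at 19√29/87 ≈ 1.176 m/s.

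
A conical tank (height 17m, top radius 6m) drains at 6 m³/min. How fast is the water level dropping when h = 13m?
289/(1014π) ≈ 0.09072 m/min

r/h = 6/17, so r = (6/17)h
V = (1/3)πr²h = (1/3)π((6/17)h)²h = (12/289)πh³
dV/dh = (36/289)πh²
dh/dt = (dV/dt)/(dV/dh) = -6/((36/289)π·13²) = -289/(1014π) m/min
The level is dropping at 289/(1014π) ≈ 0.09072 m/min.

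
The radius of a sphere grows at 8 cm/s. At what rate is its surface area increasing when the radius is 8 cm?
512π cm²/s

S = 4πr²
dS/dt = dS/dr · dr/dt = 8πr · 8
At r = 8: dS/dt = 512π cm²/s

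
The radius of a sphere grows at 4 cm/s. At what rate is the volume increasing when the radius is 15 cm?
3600π cm³/s

V = (4/3)πr³
dV/dt = dV/dr · dr/dt = 4πr² · 4
At r = 15: dV/dt = 3600π cm³/s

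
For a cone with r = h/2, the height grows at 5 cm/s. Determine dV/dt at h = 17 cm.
1445π/4 cm³/s

V = (1/3)π(h/2)²h = πh³/12
dV/dt = πh²/4 · 5
At h = 17: dV/dt = 1445π/4 cm³/s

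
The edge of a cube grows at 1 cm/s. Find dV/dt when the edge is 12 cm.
432 cm³/s

V = s³
dV/dt = 3s² · ds/dt = 3·12²·1 = 432 cm³/s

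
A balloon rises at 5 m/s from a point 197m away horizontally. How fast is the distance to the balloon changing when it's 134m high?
134√56765/11353 ≈ 2.812 m/s

z² = 197² + y²
z = √(197² + 134²) = √56765
dz/dt = y/z · dy/dt = 134/√56765 · 5 = 134√56765/11353 ≈ 2.812 m/s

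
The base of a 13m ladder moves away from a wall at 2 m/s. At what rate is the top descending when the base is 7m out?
7√30/30 ≈ 1.278 m/s

x² + y² = 13²
2x·dx/dt + 2y·dy/dt = 0
dy/dt = -x/y · dx/dt = -7/(2√30) · 2 = -7√30/30 m/s
The top is descending at 7√30/30 ≈ 1.278 m/s.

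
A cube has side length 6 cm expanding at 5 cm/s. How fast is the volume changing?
540 cm³/s

V = s³
dV/dt = 3s² · ds/dt = 3·6²·5 = 540 cm³/s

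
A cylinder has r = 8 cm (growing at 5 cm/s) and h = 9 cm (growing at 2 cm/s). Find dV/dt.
848π cm³/s

V = πr²h
dV/dt = 2πrh·dr/dt + πr²·dh/dt
= 2π(8)(9)(5) + π(8)²(2)
= 848π cm³/s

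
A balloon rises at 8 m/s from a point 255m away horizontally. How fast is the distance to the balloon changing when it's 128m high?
1024√81409/81409 ≈ 3.589 m/s

z² = 255² + y²
z = √(255² + 128²) = √81409
dz/dt = y/z · dy/dt = 128/√81409 · 8 = 1024√81409/81409 ≈ 3.589 m/s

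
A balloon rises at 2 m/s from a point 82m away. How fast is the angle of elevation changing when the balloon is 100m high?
0.009806 rad/s

tan(θ) = y/82
sec²(θ) · dθ/dt = (1/82) · dy/dt
dθ/dt = cos²(θ)/82 · 2 = 82/(82² + 100²) · 2
dθ/dt = 0.009806 rad/s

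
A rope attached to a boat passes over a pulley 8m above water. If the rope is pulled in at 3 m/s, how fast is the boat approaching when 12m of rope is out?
9√5/5 ≈ 4.025 m/s

rope² = x² + 8²
x = √(12² - 8²) = 4√5
dx/dt = (rope/x) · d(rope)/dt = (12/(4√5)) · (-3) = -9√5/5 m/s
The boat approaches at 9√5/5 ≈ 4.025 m/s.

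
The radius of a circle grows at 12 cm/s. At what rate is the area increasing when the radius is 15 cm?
360π cm²/s

A = πr²
dA/dt = 2πr · dr/dt = 2π(15)(12) = 360π cm²/s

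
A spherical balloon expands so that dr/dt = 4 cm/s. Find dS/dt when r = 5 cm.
160π cm²/s

S = 4πr²
dS/dt = dS/dr · dr/dt = 8πr · 4
At r = 5: dS/dt = 160π cm²/s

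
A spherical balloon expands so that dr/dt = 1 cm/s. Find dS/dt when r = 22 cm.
176π cm²/s

S = 4πr²
dS/dt = dS/dr · dr/dt = 8πr · 1
At r = 22: dS/dt = 176π cm²/s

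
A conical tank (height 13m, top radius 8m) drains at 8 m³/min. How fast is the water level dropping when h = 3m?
169/(72π) ≈ 0.7471 m/min

r/h = 8/13, so r = (8/13)h
V = (1/3)πr²h = (1/3)π((8/13)h)²h = (64/507)πh³
dV/dh = (64/169)πh²
dh/dt = (dV/dt)/(dV/dh) = -8/((64/169)π·3²) = -169/(72π) m/min
The level is dropping at 169/(72π) ≈ 0.7471 m/min.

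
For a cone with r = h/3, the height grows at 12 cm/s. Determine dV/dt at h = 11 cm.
484π/3 cm³/s

V = (1/3)π(h/3)²h = πh³/27
dV/dt = πh²/9 · 12
At h = 11: dV/dt = 484π/3 cm³/s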